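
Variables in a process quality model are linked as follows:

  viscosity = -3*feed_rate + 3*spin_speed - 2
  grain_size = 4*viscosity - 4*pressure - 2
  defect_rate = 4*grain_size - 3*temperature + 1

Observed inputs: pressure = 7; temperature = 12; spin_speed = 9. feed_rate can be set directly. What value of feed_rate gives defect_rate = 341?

feed_rate = -2

Substituting into the viscosity equation gives viscosity = -3*feed_rate + 25.
grain_size becomes -12*feed_rate + 70.
defect_rate becomes -48*feed_rate + 245.
Solve -48*feed_rate + 245 = 341: feed_rate = (341 - 245) / -48 = -2.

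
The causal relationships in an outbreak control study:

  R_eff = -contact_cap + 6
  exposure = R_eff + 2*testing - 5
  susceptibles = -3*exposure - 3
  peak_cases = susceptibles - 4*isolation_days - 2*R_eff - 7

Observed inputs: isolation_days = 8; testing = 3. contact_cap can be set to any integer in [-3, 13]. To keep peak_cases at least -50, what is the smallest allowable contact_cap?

Substituting into the exposure equation gives exposure = -contact_cap + 7.
Substituting into the susceptibles equation gives susceptibles = 3*contact_cap - 24.
Substituting into the peak_cases equation gives peak_cases = 5*contact_cap - 75.
Require 5*contact_cap - 75 ≥ -50, so contact_cap ≥ 5.
The smallest integer in [-3, 13] satisfying this is 5.

contact_cap = 5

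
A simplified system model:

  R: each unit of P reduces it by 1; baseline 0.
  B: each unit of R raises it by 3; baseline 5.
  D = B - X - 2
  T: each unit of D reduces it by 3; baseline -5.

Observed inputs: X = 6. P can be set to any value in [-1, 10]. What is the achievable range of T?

-5 to 94

Substituting into the B equation gives B = -3*P + 5.
Substituting into the D equation gives D = -3*P - 3.
Substituting into the T equation gives T = 9*P + 4.
Linear in P, so extremes are at the endpoints: P = -1 gives T = -5; P = 10 gives T = 94.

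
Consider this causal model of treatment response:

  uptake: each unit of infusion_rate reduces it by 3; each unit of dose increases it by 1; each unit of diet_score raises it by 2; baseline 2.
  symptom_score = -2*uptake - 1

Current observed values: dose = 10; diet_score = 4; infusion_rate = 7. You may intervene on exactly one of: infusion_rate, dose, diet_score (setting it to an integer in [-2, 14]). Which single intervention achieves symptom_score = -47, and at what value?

Intervening on infusion_rate: with other inputs at their observed values, symptom_score = 6*infusion_rate - 41. Solving for -47 gives infusion_rate = -1, within [-2, 14].
Intervening on dose: symptom_score = -2*dose + 21. Reaching -47 requires dose = 34, outside [-2, 14].
Intervening on diet_score: symptom_score = -4*diet_score + 17. Reaching -47 requires diet_score = 16, outside [-2, 14].

set infusion_rate = -1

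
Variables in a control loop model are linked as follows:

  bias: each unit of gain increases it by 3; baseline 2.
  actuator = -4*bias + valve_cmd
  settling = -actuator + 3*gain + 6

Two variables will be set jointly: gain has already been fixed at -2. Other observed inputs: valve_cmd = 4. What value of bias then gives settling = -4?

bias = 0

With gain held at -2:
Intervening on bias fixes its value directly, overriding its dependence on gain.
Substituting into the actuator equation gives actuator = -4*bias + 4.
Substituting into the settling equation gives settling = 4*bias - 4.
Solve 4*bias - 4 = -4: bias = (-4 + 4) / 4 = 0.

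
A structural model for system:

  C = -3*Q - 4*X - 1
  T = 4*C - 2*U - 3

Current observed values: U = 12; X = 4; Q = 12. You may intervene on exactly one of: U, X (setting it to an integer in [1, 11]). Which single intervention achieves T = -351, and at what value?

Intervening on U: T = -2*U - 215. Reaching -351 requires U = 68, outside [1, 11].
Intervening on X: with other inputs at their observed values, T = -16*X - 175. Solving for -351 gives X = 11, within [1, 11].

set X = 11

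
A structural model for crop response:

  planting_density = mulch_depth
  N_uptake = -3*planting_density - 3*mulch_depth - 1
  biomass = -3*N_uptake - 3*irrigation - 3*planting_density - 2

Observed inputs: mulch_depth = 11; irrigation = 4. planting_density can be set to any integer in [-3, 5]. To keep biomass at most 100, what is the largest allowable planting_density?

Intervening on planting_density fixes its value directly, overriding its dependence on mulch_depth.
Substituting into the N_uptake equation gives N_uptake = -3*planting_density - 34.
This gives biomass = 6*planting_density + 88.
Require 6*planting_density + 88 ≤ 100, so planting_density ≤ 2.
The largest integer in [-3, 5] satisfying this is 2.

planting_density = 2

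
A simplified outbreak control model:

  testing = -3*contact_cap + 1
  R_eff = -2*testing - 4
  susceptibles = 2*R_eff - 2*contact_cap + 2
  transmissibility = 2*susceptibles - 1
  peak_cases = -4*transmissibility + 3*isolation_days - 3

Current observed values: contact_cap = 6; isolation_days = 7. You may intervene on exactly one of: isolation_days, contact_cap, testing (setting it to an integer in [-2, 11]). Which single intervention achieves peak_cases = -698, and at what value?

set contact_cap = 10

Intervening on isolation_days: peak_cases = 3*isolation_days - 399. Reaching -698 requires isolation_days = -299/3, not an integer.
Intervening on contact_cap: with other inputs at their observed values, peak_cases = -80*contact_cap + 102. Solving for -698 gives contact_cap = 10, within [-2, 11].
Intervening on testing: peak_cases = 32*testing + 166. Reaching -698 requires testing = -27, outside [-2, 11].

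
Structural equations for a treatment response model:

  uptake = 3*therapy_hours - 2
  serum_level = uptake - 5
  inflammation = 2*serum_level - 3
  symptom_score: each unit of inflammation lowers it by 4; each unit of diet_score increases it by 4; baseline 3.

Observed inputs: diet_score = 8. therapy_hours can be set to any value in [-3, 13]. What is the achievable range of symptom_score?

Substituting into the serum_level equation gives serum_level = 3*therapy_hours - 7.
This gives inflammation = 6*therapy_hours - 17.
symptom_score becomes -24*therapy_hours + 103.
Linear in therapy_hours, so extremes are at the endpoints: therapy_hours = -3 gives symptom_score = 175; therapy_hours = 13 gives symptom_score = -209.

-209 to 175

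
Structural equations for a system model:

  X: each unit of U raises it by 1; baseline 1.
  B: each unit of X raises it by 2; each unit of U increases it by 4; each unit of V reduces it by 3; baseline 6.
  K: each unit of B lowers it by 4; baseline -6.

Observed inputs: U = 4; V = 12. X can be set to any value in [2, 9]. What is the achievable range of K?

Intervening on X fixes its value directly, overriding its dependence on U.
Substituting into the B equation gives B = 2*X - 14.
This gives K = -8*X + 50.
Linear in X, so extremes are at the endpoints: X = 2 gives K = 34; X = 9 gives K = -22.

-22 to 34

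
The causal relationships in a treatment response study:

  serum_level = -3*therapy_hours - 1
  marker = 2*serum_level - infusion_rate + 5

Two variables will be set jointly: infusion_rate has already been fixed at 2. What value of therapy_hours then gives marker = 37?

therapy_hours = -6

With infusion_rate held at 2:
Substituting into the marker equation gives marker = -6*therapy_hours + 1.
Solve -6*therapy_hours + 1 = 37: therapy_hours = (37 - 1) / -6 = -6.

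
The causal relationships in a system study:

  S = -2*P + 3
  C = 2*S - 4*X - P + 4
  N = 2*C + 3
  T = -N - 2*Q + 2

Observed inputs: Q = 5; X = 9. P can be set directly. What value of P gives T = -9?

Substituting into the C equation gives C = -5*P - 26.
Substituting into the N equation gives N = -10*P - 49.
T becomes 10*P + 41.
Solve 10*P + 41 = -9: P = (-9 - 41) / 10 = -5.

P = -5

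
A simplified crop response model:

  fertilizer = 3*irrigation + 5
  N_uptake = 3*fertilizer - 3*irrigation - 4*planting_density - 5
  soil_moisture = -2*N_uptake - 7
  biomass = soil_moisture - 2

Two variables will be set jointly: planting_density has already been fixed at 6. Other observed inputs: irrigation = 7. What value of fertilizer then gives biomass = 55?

fertilizer = 6

With planting_density held at 6:
Intervening on fertilizer fixes its value directly, overriding its dependence on irrigation.
Substituting into the N_uptake equation gives N_uptake = 3*fertilizer - 50.
So soil_moisture = -6*fertilizer + 93.
Substituting into the biomass equation gives biomass = -6*fertilizer + 91.
Solve -6*fertilizer + 91 = 55: fertilizer = (55 - 91) / -6 = 6.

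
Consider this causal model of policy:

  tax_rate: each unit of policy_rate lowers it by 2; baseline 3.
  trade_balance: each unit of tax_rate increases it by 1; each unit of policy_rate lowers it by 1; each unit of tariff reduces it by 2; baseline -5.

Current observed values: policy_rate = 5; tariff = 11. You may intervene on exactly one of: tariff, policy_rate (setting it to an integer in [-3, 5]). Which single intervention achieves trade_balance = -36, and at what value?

set policy_rate = 4

Intervening on tariff: trade_balance = -2*tariff - 17. Reaching -36 requires tariff = 19/2, not an integer.
Intervening on policy_rate: with other inputs at their observed values, trade_balance = -3*policy_rate - 24. Solving for -36 gives policy_rate = 4, within [-3, 5].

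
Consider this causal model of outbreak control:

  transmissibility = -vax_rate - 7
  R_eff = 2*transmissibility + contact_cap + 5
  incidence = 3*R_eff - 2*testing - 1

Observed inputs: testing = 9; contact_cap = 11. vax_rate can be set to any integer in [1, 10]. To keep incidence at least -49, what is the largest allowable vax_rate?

vax_rate = 6

Substituting into the R_eff equation gives R_eff = -2*vax_rate + 2.
This gives incidence = -6*vax_rate - 13.
Require -6*vax_rate - 13 ≥ -49, so vax_rate ≤ 6.
The largest integer in [1, 10] satisfying this is 6.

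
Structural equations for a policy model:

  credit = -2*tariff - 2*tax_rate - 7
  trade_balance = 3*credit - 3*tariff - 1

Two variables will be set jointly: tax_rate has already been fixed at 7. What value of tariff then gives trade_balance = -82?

tariff = 2

With tax_rate held at 7:
Substituting into the credit equation gives credit = -2*tariff - 21.
trade_balance becomes -9*tariff - 64.
Solve -9*tariff - 64 = -82: tariff = (-82 + 64) / -9 = 2.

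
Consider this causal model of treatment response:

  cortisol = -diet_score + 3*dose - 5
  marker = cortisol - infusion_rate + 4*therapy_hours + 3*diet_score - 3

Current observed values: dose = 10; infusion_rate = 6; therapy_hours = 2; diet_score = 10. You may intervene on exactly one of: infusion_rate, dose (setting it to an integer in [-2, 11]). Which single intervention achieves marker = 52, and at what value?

set infusion_rate = -2

Intervening on infusion_rate: with other inputs at their observed values, marker = -infusion_rate + 50. Solving for 52 gives infusion_rate = -2, within [-2, 11].
Intervening on dose: marker = 3*dose + 14. Reaching 52 requires dose = 38/3, not an integer.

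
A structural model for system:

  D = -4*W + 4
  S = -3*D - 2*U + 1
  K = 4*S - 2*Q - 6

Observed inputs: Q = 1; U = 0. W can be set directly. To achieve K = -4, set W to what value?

Substituting into the S equation gives S = 12*W - 11.
Substituting into the K equation gives K = 48*W - 52.
Solve 48*W - 52 = -4: W = (-4 + 52) / 48 = 1.

W = 1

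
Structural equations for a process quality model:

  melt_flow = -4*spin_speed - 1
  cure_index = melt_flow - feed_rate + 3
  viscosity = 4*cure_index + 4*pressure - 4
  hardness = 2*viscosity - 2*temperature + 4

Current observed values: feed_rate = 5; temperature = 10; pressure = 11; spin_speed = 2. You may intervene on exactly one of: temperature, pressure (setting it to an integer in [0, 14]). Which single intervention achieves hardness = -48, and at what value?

Intervening on temperature: hardness = -2*temperature - 4. Reaching -48 requires temperature = 22, outside [0, 14].
Intervening on pressure: with other inputs at their observed values, hardness = 8*pressure - 112. Solving for -48 gives pressure = 8, within [0, 14].

set pressure = 8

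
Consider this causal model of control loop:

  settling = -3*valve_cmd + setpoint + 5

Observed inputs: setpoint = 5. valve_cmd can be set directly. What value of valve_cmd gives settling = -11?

Substituting into the settling equation gives settling = -3*valve_cmd + 10.
Solve -3*valve_cmd + 10 = -11: valve_cmd = (-11 - 10) / -3 = 7.

valve_cmd = 7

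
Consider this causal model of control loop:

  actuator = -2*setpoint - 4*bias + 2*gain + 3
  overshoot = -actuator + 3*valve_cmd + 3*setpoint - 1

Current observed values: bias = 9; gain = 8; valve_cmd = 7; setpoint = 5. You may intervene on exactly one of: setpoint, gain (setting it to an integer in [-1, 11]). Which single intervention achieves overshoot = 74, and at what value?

Intervening on setpoint: overshoot = 5*setpoint + 37. Reaching 74 requires setpoint = 37/5, not an integer.
Intervening on gain: with other inputs at their observed values, overshoot = -2*gain + 78. Solving for 74 gives gain = 2, within [-1, 11].

set gain = 2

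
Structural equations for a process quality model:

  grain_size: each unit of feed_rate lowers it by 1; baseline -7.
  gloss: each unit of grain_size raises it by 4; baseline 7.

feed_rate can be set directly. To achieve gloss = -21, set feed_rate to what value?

feed_rate = 0

Substituting into the gloss equation gives gloss = -4*feed_rate - 21.
Solve -4*feed_rate - 21 = -21: feed_rate = (-21 + 21) / -4 = 0.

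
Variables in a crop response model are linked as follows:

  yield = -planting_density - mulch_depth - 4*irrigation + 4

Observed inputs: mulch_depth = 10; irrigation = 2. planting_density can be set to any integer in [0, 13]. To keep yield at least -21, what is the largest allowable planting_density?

planting_density = 7

Substituting into the yield equation gives yield = -planting_density - 14.
Require -planting_density - 14 ≥ -21, so planting_density ≤ 7.
The largest integer in [0, 13] satisfying this is 7.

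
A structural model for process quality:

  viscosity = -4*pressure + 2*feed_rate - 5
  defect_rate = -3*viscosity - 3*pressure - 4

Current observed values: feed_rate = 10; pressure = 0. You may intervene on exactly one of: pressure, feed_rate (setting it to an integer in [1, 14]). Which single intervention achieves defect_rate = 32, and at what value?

set pressure = 9

Intervening on pressure: with other inputs at their observed values, defect_rate = 9*pressure - 49. Solving for 32 gives pressure = 9, within [1, 14].
Intervening on feed_rate: defect_rate = -6*feed_rate + 11. Reaching 32 requires feed_rate = -7/2, not an integer.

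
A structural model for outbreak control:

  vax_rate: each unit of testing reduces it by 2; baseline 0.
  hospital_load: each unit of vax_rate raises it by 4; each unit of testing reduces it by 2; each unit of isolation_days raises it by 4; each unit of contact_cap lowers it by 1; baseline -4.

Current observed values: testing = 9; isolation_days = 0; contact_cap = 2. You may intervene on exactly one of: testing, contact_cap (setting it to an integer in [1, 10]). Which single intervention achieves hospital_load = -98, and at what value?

Intervening on testing: hospital_load = -10*testing - 6. Reaching -98 requires testing = 46/5, not an integer.
Intervening on contact_cap: with other inputs at their observed values, hospital_load = -contact_cap - 94. Solving for -98 gives contact_cap = 4, within [1, 10].

set contact_cap = 4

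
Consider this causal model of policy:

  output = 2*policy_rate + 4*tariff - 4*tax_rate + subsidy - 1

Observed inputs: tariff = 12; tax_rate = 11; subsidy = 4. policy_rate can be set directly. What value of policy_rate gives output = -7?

policy_rate = -7

Substituting into the output equation gives output = 2*policy_rate + 7.
Solve 2*policy_rate + 7 = -7: policy_rate = (-7 - 7) / 2 = -7.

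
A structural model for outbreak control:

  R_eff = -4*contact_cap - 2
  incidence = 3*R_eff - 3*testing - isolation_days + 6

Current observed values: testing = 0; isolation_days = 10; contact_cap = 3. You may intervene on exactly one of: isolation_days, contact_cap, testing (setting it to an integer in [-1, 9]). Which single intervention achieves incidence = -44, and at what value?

Intervening on isolation_days: with other inputs at their observed values, incidence = -isolation_days - 36. Solving for -44 gives isolation_days = 8, within [-1, 9].
Intervening on contact_cap: incidence = -12*contact_cap - 10. Reaching -44 requires contact_cap = 17/6, not an integer.
Intervening on testing: incidence = -3*testing - 46. Reaching -44 requires testing = -2/3, not an integer.

set isolation_days = 8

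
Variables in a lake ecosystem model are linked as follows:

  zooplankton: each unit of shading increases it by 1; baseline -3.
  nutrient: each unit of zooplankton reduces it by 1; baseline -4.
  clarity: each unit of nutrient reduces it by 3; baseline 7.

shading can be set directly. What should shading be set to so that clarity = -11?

shading = -7

Substituting into the nutrient equation gives nutrient = -shading - 1.
Substituting into the clarity equation gives clarity = 3*shading + 10.
Solve 3*shading + 10 = -11: shading = (-11 - 10) / 3 = -7.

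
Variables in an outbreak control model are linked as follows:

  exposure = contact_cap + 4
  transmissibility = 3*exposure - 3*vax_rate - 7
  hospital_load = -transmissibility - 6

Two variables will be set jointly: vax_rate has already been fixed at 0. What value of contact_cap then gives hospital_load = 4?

contact_cap = -5

With vax_rate held at 0:
Substituting into the transmissibility equation gives transmissibility = 3*contact_cap + 5.
Substituting into the hospital_load equation gives hospital_load = -3*contact_cap - 11.
Solve -3*contact_cap - 11 = 4: contact_cap = (4 + 11) / -3 = -5.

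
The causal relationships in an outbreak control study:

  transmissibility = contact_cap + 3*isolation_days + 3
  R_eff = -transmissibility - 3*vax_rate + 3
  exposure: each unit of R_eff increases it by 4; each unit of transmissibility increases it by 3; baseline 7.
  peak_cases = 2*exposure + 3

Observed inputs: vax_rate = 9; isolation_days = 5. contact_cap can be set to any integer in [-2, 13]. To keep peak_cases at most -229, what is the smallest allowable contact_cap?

Substituting into the transmissibility equation gives transmissibility = contact_cap + 18.
R_eff becomes -contact_cap - 42.
Substituting into the exposure equation gives exposure = -contact_cap - 107.
So peak_cases = -2*contact_cap - 211.
Require -2*contact_cap - 211 ≤ -229, so contact_cap ≥ 9.
The smallest integer in [-2, 13] satisfying this is 9.

contact_cap = 9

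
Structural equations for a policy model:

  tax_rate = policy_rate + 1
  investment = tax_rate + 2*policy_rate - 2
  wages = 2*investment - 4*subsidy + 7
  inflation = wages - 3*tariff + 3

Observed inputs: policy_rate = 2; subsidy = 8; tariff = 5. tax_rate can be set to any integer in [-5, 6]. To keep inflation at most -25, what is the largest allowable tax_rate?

Intervening on tax_rate fixes its value directly, overriding its dependence on policy_rate.
Substituting into the investment equation gives investment = tax_rate + 2.
So wages = 2*tax_rate - 21.
Substituting into the inflation equation gives inflation = 2*tax_rate - 33.
Require 2*tax_rate - 33 ≤ -25, so tax_rate ≤ 4.
The largest integer in [-5, 6] satisfying this is 4.

tax_rate = 4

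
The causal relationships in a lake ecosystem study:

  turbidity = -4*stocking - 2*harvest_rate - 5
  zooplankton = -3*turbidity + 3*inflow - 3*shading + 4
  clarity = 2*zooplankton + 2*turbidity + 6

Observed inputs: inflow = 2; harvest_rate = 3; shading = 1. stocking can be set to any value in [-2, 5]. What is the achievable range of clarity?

Substituting into the turbidity equation gives turbidity = -4*stocking - 11.
This gives zooplankton = 12*stocking + 40.
Substituting into the clarity equation gives clarity = 16*stocking + 64.
Linear in stocking, so extremes are at the endpoints: stocking = -2 gives clarity = 32; stocking = 5 gives clarity = 144.

32 to 144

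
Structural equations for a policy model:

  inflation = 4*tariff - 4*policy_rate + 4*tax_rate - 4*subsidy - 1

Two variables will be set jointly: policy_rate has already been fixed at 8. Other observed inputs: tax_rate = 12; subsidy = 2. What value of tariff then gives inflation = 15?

tariff = 2

With policy_rate held at 8:
Substituting into the inflation equation gives inflation = 4*tariff + 7.
Solve 4*tariff + 7 = 15: tariff = (15 - 7) / 4 = 2.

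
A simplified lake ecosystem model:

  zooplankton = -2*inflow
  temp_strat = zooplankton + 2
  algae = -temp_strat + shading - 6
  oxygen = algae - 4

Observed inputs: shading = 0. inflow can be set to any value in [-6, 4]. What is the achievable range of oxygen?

Substituting into the temp_strat equation gives temp_strat = -2*inflow + 2.
This gives algae = 2*inflow - 8.
Substituting into the oxygen equation gives oxygen = 2*inflow - 12.
Linear in inflow, so extremes are at the endpoints: inflow = -6 gives oxygen = -24; inflow = 4 gives oxygen = -4.

-24 to -4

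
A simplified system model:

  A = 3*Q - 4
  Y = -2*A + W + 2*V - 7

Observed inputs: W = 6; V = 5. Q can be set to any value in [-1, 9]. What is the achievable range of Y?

-37 to 23

Substituting into the Y equation gives Y = -6*Q + 17.
Linear in Q, so extremes are at the endpoints: Q = -1 gives Y = 23; Q = 9 gives Y = -37.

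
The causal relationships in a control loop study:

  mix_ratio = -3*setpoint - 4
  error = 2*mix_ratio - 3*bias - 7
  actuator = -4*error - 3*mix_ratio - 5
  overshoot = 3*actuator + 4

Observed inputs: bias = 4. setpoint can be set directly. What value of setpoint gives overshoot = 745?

setpoint = 4

Substituting into the error equation gives error = -6*setpoint - 27.
So actuator = 33*setpoint + 115.
overshoot becomes 99*setpoint + 349.
Solve 99*setpoint + 349 = 745: setpoint = (745 - 349) / 99 = 4.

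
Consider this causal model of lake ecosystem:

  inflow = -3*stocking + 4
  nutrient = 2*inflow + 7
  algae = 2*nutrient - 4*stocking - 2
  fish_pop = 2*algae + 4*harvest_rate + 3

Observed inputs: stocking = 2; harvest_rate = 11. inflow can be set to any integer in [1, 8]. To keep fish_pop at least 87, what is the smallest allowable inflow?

Intervening on inflow fixes its value directly, overriding its dependence on stocking.
Substituting into the algae equation gives algae = 4*inflow + 4.
Substituting into the fish_pop equation gives fish_pop = 8*inflow + 55.
Require 8*inflow + 55 ≥ 87, so inflow ≥ 4.
The smallest integer in [1, 8] satisfying this is 4.

inflow = 4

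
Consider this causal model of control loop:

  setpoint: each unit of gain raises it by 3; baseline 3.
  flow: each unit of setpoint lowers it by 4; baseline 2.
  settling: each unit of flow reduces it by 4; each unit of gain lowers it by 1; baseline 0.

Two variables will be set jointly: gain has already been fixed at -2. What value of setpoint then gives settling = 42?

setpoint = 3

With gain held at -2:
Intervening on setpoint fixes its value directly, overriding its dependence on gain.
Substituting into the settling equation gives settling = 16*setpoint - 6.
Solve 16*setpoint - 6 = 42: setpoint = (42 + 6) / 16 = 3.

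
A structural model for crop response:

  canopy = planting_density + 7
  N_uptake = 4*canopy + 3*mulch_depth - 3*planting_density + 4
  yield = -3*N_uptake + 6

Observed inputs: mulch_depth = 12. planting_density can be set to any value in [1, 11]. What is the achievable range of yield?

-231 to -201

Substituting into the N_uptake equation gives N_uptake = planting_density + 68.
So yield = -3*planting_density - 198.
Linear in planting_density, so extremes are at the endpoints: planting_density = 1 gives yield = -201; planting_density = 11 gives yield = -231.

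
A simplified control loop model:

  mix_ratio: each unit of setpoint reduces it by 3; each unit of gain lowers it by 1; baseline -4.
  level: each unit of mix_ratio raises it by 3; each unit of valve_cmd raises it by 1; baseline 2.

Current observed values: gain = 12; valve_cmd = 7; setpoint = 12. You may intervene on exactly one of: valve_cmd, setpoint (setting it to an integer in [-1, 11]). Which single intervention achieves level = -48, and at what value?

Intervening on valve_cmd: level = valve_cmd - 154. Reaching -48 requires valve_cmd = 106, outside [-1, 11].
Intervening on setpoint: with other inputs at their observed values, level = -9*setpoint - 39. Solving for -48 gives setpoint = 1, within [-1, 11].

set setpoint = 1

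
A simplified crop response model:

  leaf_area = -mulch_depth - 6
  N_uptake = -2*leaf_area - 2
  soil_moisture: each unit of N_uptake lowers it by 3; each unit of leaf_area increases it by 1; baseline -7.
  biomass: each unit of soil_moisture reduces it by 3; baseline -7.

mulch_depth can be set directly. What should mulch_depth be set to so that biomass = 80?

Substituting into the N_uptake equation gives N_uptake = 2*mulch_depth + 10.
soil_moisture becomes -7*mulch_depth - 43.
biomass becomes 21*mulch_depth + 122.
Solve 21*mulch_depth + 122 = 80: mulch_depth = (80 - 122) / 21 = -2.

mulch_depth = -2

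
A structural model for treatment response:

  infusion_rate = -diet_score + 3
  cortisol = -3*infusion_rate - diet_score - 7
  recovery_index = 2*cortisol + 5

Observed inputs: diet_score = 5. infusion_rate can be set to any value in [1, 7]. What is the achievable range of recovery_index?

Intervening on infusion_rate fixes its value directly, overriding its dependence on diet_score.
Substituting into the cortisol equation gives cortisol = -3*infusion_rate - 12.
Substituting into the recovery_index equation gives recovery_index = -6*infusion_rate - 19.
Linear in infusion_rate, so extremes are at the endpoints: infusion_rate = 1 gives recovery_index = -25; infusion_rate = 7 gives recovery_index = -61.

-61 to -25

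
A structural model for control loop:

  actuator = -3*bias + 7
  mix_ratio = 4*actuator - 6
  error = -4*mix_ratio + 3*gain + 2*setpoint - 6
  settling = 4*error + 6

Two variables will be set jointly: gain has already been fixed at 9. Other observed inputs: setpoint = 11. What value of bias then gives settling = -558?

With gain held at 9:
Substituting into the mix_ratio equation gives mix_ratio = -12*bias + 22.
error becomes 48*bias - 45.
Substituting into the settling equation gives settling = 192*bias - 174.
Solve 192*bias - 174 = -558: bias = (-558 + 174) / 192 = -2.

bias = -2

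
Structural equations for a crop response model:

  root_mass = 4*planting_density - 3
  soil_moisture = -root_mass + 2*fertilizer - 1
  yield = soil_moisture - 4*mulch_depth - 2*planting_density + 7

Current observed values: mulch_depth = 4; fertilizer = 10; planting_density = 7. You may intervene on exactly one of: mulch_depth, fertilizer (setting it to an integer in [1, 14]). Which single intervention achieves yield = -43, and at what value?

Intervening on mulch_depth: yield = -4*mulch_depth - 13. Reaching -43 requires mulch_depth = 15/2, not an integer.
Intervening on fertilizer: with other inputs at their observed values, yield = 2*fertilizer - 49. Solving for -43 gives fertilizer = 3, within [1, 14].

set fertilizer = 3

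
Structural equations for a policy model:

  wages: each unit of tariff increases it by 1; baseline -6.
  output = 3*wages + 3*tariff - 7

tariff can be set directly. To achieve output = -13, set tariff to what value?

Substituting into the output equation gives output = 6*tariff - 25.
Solve 6*tariff - 25 = -13: tariff = (-13 + 25) / 6 = 2.

tariff = 2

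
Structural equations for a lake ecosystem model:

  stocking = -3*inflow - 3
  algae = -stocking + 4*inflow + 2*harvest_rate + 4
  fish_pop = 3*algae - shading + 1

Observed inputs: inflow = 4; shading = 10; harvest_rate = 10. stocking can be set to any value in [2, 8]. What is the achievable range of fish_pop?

Intervening on stocking fixes its value directly, overriding its dependence on inflow.
Substituting into the algae equation gives algae = -stocking + 40.
fish_pop becomes -3*stocking + 111.
Linear in stocking, so extremes are at the endpoints: stocking = 2 gives fish_pop = 105; stocking = 8 gives fish_pop = 87.

87 to 105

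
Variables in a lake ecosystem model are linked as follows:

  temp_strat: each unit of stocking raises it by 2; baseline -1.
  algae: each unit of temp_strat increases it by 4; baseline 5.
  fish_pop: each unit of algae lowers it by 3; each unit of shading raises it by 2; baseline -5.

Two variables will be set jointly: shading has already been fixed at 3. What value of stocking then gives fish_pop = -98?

With shading held at 3:
Substituting into the algae equation gives algae = 8*stocking + 1.
fish_pop becomes -24*stocking - 2.
Solve -24*stocking - 2 = -98: stocking = (-98 + 2) / -24 = 4.

stocking = 4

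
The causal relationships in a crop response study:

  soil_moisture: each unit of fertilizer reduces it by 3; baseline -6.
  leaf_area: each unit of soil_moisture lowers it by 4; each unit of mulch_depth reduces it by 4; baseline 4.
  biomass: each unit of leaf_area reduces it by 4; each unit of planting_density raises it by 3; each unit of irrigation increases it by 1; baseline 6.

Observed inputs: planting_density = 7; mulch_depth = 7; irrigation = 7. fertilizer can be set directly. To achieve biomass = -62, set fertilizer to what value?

fertilizer = 2

Substituting into the leaf_area equation gives leaf_area = 12*fertilizer.
This gives biomass = -48*fertilizer + 34.
Solve -48*fertilizer + 34 = -62: fertilizer = (-62 - 34) / -48 = 2.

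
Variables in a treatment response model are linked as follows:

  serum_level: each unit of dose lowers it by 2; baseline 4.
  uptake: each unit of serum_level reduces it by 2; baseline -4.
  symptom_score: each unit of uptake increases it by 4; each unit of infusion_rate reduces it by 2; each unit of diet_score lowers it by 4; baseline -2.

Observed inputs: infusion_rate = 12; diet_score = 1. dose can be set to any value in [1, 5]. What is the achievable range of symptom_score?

Substituting into the uptake equation gives uptake = 4*dose - 12.
Substituting into the symptom_score equation gives symptom_score = 16*dose - 78.
Linear in dose, so extremes are at the endpoints: dose = 1 gives symptom_score = -62; dose = 5 gives symptom_score = 2.

-62 to 2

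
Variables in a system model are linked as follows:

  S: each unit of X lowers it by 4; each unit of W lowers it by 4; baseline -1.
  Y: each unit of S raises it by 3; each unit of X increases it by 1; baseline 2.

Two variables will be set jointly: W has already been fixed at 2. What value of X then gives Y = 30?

X = -5

With W held at 2:
Substituting into the S equation gives S = -4*X - 9.
This gives Y = -11*X - 25.
Solve -11*X - 25 = 30: X = (30 + 25) / -11 = -5.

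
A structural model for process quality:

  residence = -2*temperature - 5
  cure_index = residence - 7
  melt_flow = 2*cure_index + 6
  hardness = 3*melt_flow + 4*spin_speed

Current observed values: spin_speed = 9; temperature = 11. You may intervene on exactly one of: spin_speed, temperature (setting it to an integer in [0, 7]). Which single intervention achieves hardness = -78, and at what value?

set temperature = 5

Intervening on spin_speed: hardness = 4*spin_speed - 186. Reaching -78 requires spin_speed = 27, outside [0, 7].
Intervening on temperature: with other inputs at their observed values, hardness = -12*temperature - 18. Solving for -78 gives temperature = 5, within [0, 7].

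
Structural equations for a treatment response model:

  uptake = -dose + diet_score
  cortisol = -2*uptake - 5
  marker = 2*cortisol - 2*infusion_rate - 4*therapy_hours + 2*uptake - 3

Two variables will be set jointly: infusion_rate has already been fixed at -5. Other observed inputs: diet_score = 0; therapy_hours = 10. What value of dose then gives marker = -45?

With infusion_rate held at -5:
Substituting into the uptake equation gives uptake = -dose.
cortisol becomes 2*dose - 5.
Substituting into the marker equation gives marker = 2*dose - 43.
Solve 2*dose - 43 = -45: dose = (-45 + 43) / 2 = -1.

dose = -1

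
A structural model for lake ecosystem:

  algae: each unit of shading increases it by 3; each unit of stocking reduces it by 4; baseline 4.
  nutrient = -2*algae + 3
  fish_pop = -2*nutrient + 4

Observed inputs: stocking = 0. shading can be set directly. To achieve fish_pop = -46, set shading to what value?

Substituting into the algae equation gives algae = 3*shading + 4.
Substituting into the nutrient equation gives nutrient = -6*shading - 5.
Substituting into the fish_pop equation gives fish_pop = 12*shading + 14.
Solve 12*shading + 14 = -46: shading = (-46 - 14) / 12 = -5.

shading = -5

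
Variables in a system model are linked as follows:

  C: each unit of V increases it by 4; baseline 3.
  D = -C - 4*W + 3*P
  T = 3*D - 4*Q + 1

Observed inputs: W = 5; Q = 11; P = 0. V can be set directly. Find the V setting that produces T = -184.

V = 6

Substituting into the D equation gives D = -4*V - 23.
Substituting into the T equation gives T = -12*V - 112.
Solve -12*V - 112 = -184: V = (-184 + 112) / -12 = 6.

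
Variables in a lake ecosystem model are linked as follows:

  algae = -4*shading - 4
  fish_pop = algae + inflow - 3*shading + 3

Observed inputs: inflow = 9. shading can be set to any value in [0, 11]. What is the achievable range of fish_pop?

Substituting into the fish_pop equation gives fish_pop = -7*shading + 8.
Linear in shading, so extremes are at the endpoints: shading = 0 gives fish_pop = 8; shading = 11 gives fish_pop = -69.

-69 to 8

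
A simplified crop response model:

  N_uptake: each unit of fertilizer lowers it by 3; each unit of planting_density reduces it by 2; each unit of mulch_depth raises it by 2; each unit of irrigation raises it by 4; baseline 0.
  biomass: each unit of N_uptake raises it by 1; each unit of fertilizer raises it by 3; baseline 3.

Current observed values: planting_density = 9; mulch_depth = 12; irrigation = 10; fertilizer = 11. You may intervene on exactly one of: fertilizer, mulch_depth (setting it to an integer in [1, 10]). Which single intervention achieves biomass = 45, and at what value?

set mulch_depth = 10

Intervening on fertilizer: the paths from fertilizer to biomass cancel (net effect zero), leaving biomass = 49; 45 is unreachable this way.
Intervening on mulch_depth: with other inputs at their observed values, biomass = 2*mulch_depth + 25. Solving for 45 gives mulch_depth = 10, within [1, 10].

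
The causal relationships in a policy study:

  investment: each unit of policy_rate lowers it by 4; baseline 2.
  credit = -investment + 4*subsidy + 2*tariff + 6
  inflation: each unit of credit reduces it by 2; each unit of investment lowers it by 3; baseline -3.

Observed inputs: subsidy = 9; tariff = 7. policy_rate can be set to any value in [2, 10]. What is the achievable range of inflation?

-109 to -77

Substituting into the credit equation gives credit = 4*policy_rate + 54.
Substituting into the inflation equation gives inflation = 4*policy_rate - 117.
Linear in policy_rate, so extremes are at the endpoints: policy_rate = 2 gives inflation = -109; policy_rate = 10 gives inflation = -77.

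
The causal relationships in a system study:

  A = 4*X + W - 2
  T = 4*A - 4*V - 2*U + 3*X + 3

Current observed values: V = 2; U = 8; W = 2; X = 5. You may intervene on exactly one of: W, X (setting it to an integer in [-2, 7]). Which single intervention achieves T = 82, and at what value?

set W = 4

Intervening on W: with other inputs at their observed values, T = 4*W + 66. Solving for 82 gives W = 4, within [-2, 7].
Intervening on X: T = 19*X - 21. Reaching 82 requires X = 103/19, not an integer.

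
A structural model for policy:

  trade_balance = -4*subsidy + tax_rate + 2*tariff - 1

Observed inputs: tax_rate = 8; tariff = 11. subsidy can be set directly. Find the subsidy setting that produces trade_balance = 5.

subsidy = 6

Substituting into the trade_balance equation gives trade_balance = -4*subsidy + 29.
Solve -4*subsidy + 29 = 5: subsidy = (5 - 29) / -4 = 6.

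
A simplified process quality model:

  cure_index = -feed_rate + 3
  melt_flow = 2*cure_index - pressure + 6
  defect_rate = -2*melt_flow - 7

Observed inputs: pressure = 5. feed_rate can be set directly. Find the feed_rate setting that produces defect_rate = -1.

Substituting into the melt_flow equation gives melt_flow = -2*feed_rate + 7.
So defect_rate = 4*feed_rate - 21.
Solve 4*feed_rate - 21 = -1: feed_rate = (-1 + 21) / 4 = 5.

feed_rate = 5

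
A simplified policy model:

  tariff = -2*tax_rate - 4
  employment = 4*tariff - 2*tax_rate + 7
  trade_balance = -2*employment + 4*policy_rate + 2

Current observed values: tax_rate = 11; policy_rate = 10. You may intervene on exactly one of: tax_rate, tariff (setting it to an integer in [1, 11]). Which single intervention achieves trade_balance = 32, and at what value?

Intervening on tax_rate: trade_balance = 20*tax_rate + 60. Reaching 32 requires tax_rate = -7/5, not an integer.
Intervening on tariff: with other inputs at their observed values, trade_balance = -8*tariff + 72. Solving for 32 gives tariff = 5, within [1, 11].

set tariff = 5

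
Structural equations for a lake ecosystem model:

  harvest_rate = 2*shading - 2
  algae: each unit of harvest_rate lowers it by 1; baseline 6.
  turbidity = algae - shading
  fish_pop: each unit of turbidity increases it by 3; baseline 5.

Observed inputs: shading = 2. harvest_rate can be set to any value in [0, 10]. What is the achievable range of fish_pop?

-13 to 17

Intervening on harvest_rate fixes its value directly, overriding its dependence on shading.
Substituting into the turbidity equation gives turbidity = -harvest_rate + 4.
Substituting into the fish_pop equation gives fish_pop = -3*harvest_rate + 17.
Linear in harvest_rate, so extremes are at the endpoints: harvest_rate = 0 gives fish_pop = 17; harvest_rate = 10 gives fish_pop = -13.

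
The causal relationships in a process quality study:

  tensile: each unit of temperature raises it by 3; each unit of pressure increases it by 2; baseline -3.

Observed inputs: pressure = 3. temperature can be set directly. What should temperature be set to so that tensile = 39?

temperature = 12

Substituting into the tensile equation gives tensile = 3*temperature + 3.
Solve 3*temperature + 3 = 39: temperature = (39 - 3) / 3 = 12.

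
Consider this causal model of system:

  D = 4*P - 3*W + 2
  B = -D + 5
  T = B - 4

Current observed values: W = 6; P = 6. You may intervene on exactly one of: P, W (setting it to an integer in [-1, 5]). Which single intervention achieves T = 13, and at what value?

set P = 1

Intervening on P: with other inputs at their observed values, T = -4*P + 17. Solving for 13 gives P = 1, within [-1, 5].
Intervening on W: T = 3*W - 25. Reaching 13 requires W = 38/3, not an integer.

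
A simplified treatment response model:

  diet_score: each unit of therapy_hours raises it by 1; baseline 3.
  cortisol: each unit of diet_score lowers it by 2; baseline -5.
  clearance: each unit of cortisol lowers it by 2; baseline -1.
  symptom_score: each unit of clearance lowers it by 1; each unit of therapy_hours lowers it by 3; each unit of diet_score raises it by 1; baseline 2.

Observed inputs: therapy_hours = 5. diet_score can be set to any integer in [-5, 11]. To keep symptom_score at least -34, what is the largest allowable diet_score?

diet_score = 4

Intervening on diet_score fixes its value directly, overriding its dependence on therapy_hours.
Substituting into the clearance equation gives clearance = 4*diet_score + 9.
Substituting into the symptom_score equation gives symptom_score = -3*diet_score - 22.
Require -3*diet_score - 22 ≥ -34, so diet_score ≤ 4.
The largest integer in [-5, 11] satisfying this is 4.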